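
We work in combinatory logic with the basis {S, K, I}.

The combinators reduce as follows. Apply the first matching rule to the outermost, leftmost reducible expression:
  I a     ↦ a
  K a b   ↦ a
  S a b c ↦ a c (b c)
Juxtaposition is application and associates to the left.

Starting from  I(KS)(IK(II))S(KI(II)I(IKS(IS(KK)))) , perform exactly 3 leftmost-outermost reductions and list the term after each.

  start: I(KS)(IK(II))S(KI(II)I(IKS(IS(KK))))
  →1  KS(IK(II))S(KI(II)I(IKS(IS(KK))))
  →2  SS(KI(II)I(IKS(IS(KK))))
  →3  SS(II(IKS(IS(KK))))

Answer: after 3 steps: SS(II(IKS(IS(KK))))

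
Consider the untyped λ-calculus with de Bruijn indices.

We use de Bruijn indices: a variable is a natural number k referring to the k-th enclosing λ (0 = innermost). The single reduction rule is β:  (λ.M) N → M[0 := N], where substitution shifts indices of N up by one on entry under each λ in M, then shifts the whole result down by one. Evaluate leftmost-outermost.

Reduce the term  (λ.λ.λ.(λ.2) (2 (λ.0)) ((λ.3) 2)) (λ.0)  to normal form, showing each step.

  start: (λ.λ.λ.(λ.2) (2 (λ.0)) ((λ.3) 2)) (λ.0)
  [1] λ.λ.(λ.2) ((λ.0) (λ.0)) ((λ.λ.0) (λ.0))
  [2] λ.λ.1 ((λ.λ.0) (λ.0))
  [3] λ.λ.1 (λ.0)

Answer: normal form = λ.λ.1 (λ.0)  (in 3 steps)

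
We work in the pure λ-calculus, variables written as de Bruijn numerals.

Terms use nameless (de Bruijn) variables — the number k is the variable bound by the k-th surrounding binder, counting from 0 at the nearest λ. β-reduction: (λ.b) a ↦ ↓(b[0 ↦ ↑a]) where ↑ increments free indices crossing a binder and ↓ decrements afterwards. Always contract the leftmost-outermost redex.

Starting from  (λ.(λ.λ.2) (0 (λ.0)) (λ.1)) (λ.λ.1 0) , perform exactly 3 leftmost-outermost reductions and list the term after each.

  start: (λ.(λ.λ.2) (0 (λ.0)) (λ.1)) (λ.λ.1 0)
  [1] (λ.λ.λ.λ.1 0) ((λ.λ.1 0) (λ.0)) (λ.λ.λ.1 0)
  [2] (λ.λ.λ.1 0) (λ.λ.λ.1 0)
  [3] λ.λ.1 0

Answer: after 3 steps: λ.λ.1 0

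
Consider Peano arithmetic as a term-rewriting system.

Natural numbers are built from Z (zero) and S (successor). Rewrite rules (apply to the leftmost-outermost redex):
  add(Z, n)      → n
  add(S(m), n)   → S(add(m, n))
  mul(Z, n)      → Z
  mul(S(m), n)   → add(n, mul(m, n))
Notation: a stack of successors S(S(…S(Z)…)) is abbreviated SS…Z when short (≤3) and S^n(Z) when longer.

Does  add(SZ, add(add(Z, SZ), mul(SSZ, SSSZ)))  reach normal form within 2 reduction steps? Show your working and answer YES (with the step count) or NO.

Answer: NO — after 2 steps the term is S(add(add(Z, SZ), mul(SSZ, SSSZ))), not yet normal

Derivation:
  start: add(SZ, add(add(Z, SZ), mul(SSZ, SSSZ)))
  step 1: S(add(Z, add(add(Z, SZ), mul(SSZ, SSSZ))))
  step 2: S(add(add(Z, SZ), mul(SSZ, SSSZ)))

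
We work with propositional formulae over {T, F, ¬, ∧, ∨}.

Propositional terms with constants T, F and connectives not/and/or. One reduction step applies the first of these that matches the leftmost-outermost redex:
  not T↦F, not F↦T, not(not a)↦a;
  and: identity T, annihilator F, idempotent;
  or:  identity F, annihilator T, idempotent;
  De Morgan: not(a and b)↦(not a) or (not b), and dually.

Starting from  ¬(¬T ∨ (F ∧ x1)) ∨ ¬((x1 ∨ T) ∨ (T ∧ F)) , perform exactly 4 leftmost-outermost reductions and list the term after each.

  start: ¬(¬T ∨ (F ∧ x1)) ∨ ¬((x1 ∨ T) ∨ (T ∧ F))
  step 1: (¬¬T ∧ ¬(F ∧ x1)) ∨ ¬((x1 ∨ T) ∨ (T ∧ F))
  step 2: (T ∧ ¬(F ∧ x1)) ∨ ¬((x1 ∨ T) ∨ (T ∧ F))
  step 3: ¬(F ∧ x1) ∨ ¬((x1 ∨ T) ∨ (T ∧ F))
  step 4: (¬F ∨ ¬x1) ∨ ¬((x1 ∨ T) ∨ (T ∧ F))

Answer: after 4 steps: (¬F ∨ ¬x1) ∨ ¬((x1 ∨ T) ∨ (T ∧ F))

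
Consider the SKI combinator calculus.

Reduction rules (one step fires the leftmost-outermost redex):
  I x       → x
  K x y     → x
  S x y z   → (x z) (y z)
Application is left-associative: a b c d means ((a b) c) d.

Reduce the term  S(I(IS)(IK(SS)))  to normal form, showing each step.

  start: S(I(IS)(IK(SS)))
  [1] S(IS(IK(SS)))
  [2] S(S(IK(SS)))
  [3] S(S(K(SS)))

Answer: normal form = S(S(K(SS)))  (in 3 steps)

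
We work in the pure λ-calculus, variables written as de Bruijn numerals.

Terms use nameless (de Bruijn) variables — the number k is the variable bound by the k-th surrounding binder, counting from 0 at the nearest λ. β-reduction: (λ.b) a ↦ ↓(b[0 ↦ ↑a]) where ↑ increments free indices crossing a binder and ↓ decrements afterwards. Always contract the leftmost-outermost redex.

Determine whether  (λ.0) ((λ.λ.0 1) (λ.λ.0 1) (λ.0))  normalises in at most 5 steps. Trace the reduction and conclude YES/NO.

  start: (λ.0) ((λ.λ.0 1) (λ.λ.0 1) (λ.0))
  [1] (λ.λ.0 1) (λ.λ.0 1) (λ.0)
  [2] (λ.0 (λ.λ.0 1)) (λ.0)
  [3] (λ.0) (λ.λ.0 1)
  [4] λ.λ.0 1

Answer: YES — reaches normal form λ.λ.0 1 in 4 ≤ 5 steps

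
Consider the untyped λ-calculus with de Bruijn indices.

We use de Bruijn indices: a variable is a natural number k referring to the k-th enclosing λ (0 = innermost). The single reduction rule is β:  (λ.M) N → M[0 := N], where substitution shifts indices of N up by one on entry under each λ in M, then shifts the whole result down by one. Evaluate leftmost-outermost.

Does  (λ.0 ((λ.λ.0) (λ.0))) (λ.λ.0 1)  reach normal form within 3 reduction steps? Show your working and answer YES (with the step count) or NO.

Answer: YES — reaches normal form λ.0 (λ.0) in 3 ≤ 3 steps

Reduction:
  start: (λ.0 ((λ.λ.0) (λ.0))) (λ.λ.0 1)
  [1] (λ.λ.0 1) ((λ.λ.0) (λ.0))
  [2] λ.0 ((λ.λ.0) (λ.0))
  [3] λ.0 (λ.0)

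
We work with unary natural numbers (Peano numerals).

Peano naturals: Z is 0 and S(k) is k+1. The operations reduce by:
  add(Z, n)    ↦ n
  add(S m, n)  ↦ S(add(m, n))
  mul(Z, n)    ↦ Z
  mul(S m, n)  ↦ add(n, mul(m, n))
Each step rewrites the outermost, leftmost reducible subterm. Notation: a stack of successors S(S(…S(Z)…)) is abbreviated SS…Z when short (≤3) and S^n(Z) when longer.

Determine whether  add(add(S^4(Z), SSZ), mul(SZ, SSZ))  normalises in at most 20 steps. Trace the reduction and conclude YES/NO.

Answer: YES — reaches normal form S^8(Z) in 17 ≤ 20 steps

Working:
  start: add(add(S^4(Z), SSZ), mul(SZ, SSZ))
  →1  add(S(add(SSSZ, SSZ)), mul(SZ, SSZ))
  →2  S(add(add(SSSZ, SSZ), mul(SZ, SSZ)))
  →3  S(add(S(add(SSZ, SSZ)), mul(SZ, SSZ)))
  →4  S(S(add(add(SSZ, SSZ), mul(SZ, SSZ))))
  →5  S(S(add(S(add(SZ, SSZ)), mul(SZ, SSZ))))
  →6  S(S(S(add(add(SZ, SSZ), mul(SZ, SSZ)))))
  →7  S(S(S(add(S(add(Z, SSZ)), mul(SZ, SSZ)))))
  →8  S(S(S(S(add(add(Z, SSZ), mul(SZ, SSZ))))))
  →9  S(S(S(S(add(SSZ, mul(SZ, SSZ))))))
  →10  S(S(S(S(S(add(SZ, mul(SZ, SSZ)))))))
  →11  S(S(S(S(S(S(add(Z, mul(SZ, SSZ))))))))
  →12  S(S(S(S(S(S(mul(SZ, SSZ)))))))
  →13  S(S(S(S(S(S(add(SSZ, mul(Z, SSZ))))))))
  →14  S(S(S(S(S(S(S(add(SZ, mul(Z, SSZ)))))))))
  →15  S(S(S(S(S(S(S(S(add(Z, mul(Z, SSZ))))))))))
  →16  S(S(S(S(S(S(S(S(mul(Z, SSZ)))))))))
  →17  S^8(Z)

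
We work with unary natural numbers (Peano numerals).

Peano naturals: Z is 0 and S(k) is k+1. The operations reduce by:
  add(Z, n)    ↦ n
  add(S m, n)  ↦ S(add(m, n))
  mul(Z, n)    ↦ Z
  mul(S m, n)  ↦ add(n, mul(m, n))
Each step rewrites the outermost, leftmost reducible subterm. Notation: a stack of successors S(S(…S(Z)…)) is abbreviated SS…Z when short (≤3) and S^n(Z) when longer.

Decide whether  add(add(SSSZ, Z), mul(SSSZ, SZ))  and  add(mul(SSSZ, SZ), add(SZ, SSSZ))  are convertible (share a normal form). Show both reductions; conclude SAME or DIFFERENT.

Term A:
  start: add(add(SSSZ, Z), mul(SSSZ, SZ))
  [1] add(S(add(SSZ, Z)), mul(SSSZ, SZ))
  [2] S(add(add(SSZ, Z), mul(SSSZ, SZ)))
  [3] S(add(S(add(SZ, Z)), mul(SSSZ, SZ)))
  [4] S(S(add(add(SZ, Z), mul(SSSZ, SZ))))
  [5] S(S(add(S(add(Z, Z)), mul(SSSZ, SZ))))
  [6] S(S(S(add(add(Z, Z), mul(SSSZ, SZ)))))
  [7] S(S(S(add(Z, mul(SSSZ, SZ)))))
  [8] S(S(S(mul(SSSZ, SZ))))
  [9] S(S(S(add(SZ, mul(SSZ, SZ)))))
  [10] S(S(S(S(add(Z, mul(SSZ, SZ))))))
  [11] S(S(S(S(mul(SSZ, SZ)))))
  [12] S(S(S(S(add(SZ, mul(SZ, SZ))))))
  [13] S(S(S(S(S(add(Z, mul(SZ, SZ)))))))
  [14] S(S(S(S(S(mul(SZ, SZ))))))
  [15] S(S(S(S(S(add(SZ, mul(Z, SZ)))))))
  [16] S(S(S(S(S(S(add(Z, mul(Z, SZ))))))))
  [17] S(S(S(S(S(S(mul(Z, SZ)))))))
  [18] S^6(Z)

Term B:
  start: add(mul(SSSZ, SZ), add(SZ, SSSZ))
  [1] add(add(SZ, mul(SSZ, SZ)), add(SZ, SSSZ))
  [2] add(S(add(Z, mul(SSZ, SZ))), add(SZ, SSSZ))
  [3] S(add(add(Z, mul(SSZ, SZ)), add(SZ, SSSZ)))
  [4] S(add(mul(SSZ, SZ), add(SZ, SSSZ)))
  [5] S(add(add(SZ, mul(SZ, SZ)), add(SZ, SSSZ)))
  [6] S(add(S(add(Z, mul(SZ, SZ))), add(SZ, SSSZ)))
  [7] S(S(add(add(Z, mul(SZ, SZ)), add(SZ, SSSZ))))
  [8] S(S(add(mul(SZ, SZ), add(SZ, SSSZ))))
  [9] S(S(add(add(SZ, mul(Z, SZ)), add(SZ, SSSZ))))
  [10] S(S(add(S(add(Z, mul(Z, SZ))), add(SZ, SSSZ))))
  [11] S(S(S(add(add(Z, mul(Z, SZ)), add(SZ, SSSZ)))))
  [12] S(S(S(add(mul(Z, SZ), add(SZ, SSSZ)))))
  [13] S(S(S(add(Z, add(SZ, SSSZ)))))
  [14] S(S(S(add(SZ, SSSZ))))
  [15] S(S(S(S(add(Z, SSSZ)))))
  [16] S^7(Z)

Answer: DIFFERENT — A ⇓ S^6(Z), B ⇓ S^7(Z)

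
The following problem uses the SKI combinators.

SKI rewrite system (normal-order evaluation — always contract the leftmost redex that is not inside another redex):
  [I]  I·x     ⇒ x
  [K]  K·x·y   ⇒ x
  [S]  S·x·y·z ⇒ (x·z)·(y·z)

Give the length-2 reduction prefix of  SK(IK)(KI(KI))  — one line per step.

  start: SK(IK)(KI(KI))
  step 1: K(KI(KI))(IK(KI(KI)))
  step 2: KI(KI)

Answer: after 2 steps: KI(KI)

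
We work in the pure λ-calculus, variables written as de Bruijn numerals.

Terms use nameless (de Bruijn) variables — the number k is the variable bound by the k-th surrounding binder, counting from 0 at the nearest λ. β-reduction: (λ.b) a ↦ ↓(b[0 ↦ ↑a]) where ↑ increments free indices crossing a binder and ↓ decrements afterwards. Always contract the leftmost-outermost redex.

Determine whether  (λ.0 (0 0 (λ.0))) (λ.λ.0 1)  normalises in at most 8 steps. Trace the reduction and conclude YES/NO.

Answer: YES — reaches normal form λ.0 (λ.λ.0 1) in 5 ≤ 8 steps

Working:
  start: (λ.0 (0 0 (λ.0))) (λ.λ.0 1)
  [1] (λ.λ.0 1) ((λ.λ.0 1) (λ.λ.0 1) (λ.0))
  [2] λ.0 ((λ.λ.0 1) (λ.λ.0 1) (λ.0))
  [3] λ.0 ((λ.0 (λ.λ.0 1)) (λ.0))
  [4] λ.0 ((λ.0) (λ.λ.0 1))
  [5] λ.0 (λ.λ.0 1)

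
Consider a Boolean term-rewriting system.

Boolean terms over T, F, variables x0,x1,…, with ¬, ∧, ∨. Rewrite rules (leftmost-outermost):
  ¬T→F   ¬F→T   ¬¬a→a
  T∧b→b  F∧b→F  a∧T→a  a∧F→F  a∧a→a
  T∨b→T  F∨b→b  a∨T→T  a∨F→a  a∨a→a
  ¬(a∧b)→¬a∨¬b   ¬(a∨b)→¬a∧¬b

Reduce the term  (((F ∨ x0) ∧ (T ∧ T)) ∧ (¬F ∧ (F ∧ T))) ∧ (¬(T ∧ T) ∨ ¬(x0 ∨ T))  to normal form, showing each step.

Answer: normal form = F  (in 8 steps)

Reduction:
  start: (((F ∨ x0) ∧ (T ∧ T)) ∧ (¬F ∧ (F ∧ T))) ∧ (¬(T ∧ T) ∨ ¬(x0 ∨ T))
  →1  ((x0 ∧ (T ∧ T)) ∧ (¬F ∧ (F ∧ T))) ∧ (¬(T ∧ T) ∨ ¬(x0 ∨ T))
  →2  ((x0 ∧ T) ∧ (¬F ∧ (F ∧ T))) ∧ (¬(T ∧ T) ∨ ¬(x0 ∨ T))
  →3  (x0 ∧ (¬F ∧ (F ∧ T))) ∧ (¬(T ∧ T) ∨ ¬(x0 ∨ T))
  →4  (x0 ∧ (T ∧ (F ∧ T))) ∧ (¬(T ∧ T) ∨ ¬(x0 ∨ T))
  →5  (x0 ∧ (F ∧ T)) ∧ (¬(T ∧ T) ∨ ¬(x0 ∨ T))
  →6  (x0 ∧ F) ∧ (¬(T ∧ T) ∨ ¬(x0 ∨ T))
  →7  F ∧ (¬(T ∧ T) ∨ ¬(x0 ∨ T))
  →8  F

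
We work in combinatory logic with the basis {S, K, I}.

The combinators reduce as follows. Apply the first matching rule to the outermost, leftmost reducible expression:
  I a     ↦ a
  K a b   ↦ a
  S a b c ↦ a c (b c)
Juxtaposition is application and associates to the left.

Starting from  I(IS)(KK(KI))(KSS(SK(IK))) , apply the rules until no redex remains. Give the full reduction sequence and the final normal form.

  start: I(IS)(KK(KI))(KSS(SK(IK)))
  step 1: IS(KK(KI))(KSS(SK(IK)))
  step 2: S(KK(KI))(KSS(SK(IK)))
  step 3: SK(KSS(SK(IK)))
  step 4: SK(S(SK(IK)))
  step 5: SK(S(SKK))

Answer: normal form = SK(S(SKK))  (in 5 steps)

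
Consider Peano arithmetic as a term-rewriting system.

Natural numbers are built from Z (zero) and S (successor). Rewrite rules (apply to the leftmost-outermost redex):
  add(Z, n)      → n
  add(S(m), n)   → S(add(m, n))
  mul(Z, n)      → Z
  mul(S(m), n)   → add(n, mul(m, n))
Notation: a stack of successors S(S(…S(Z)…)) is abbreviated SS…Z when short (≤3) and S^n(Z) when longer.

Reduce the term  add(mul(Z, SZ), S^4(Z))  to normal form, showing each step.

  start: add(mul(Z, SZ), S^4(Z))
  [1] add(Z, S^4(Z))
  [2] S^4(Z)

Answer: normal form = S^4(Z)  (in 2 steps)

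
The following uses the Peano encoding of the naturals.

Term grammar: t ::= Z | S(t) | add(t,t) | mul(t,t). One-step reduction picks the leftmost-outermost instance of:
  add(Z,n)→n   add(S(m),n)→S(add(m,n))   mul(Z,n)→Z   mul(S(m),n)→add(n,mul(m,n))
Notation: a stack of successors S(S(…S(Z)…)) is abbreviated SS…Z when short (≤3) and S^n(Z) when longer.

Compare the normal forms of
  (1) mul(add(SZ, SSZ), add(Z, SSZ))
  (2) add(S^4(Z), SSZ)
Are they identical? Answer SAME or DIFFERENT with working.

Term A:
  start: mul(add(SZ, SSZ), add(Z, SSZ))
  [1] mul(S(add(Z, SSZ)), add(Z, SSZ))
  [2] add(add(Z, SSZ), mul(add(Z, SSZ), add(Z, SSZ)))
  [3] add(SSZ, mul(add(Z, SSZ), add(Z, SSZ)))
  [4] S(add(SZ, mul(add(Z, SSZ), add(Z, SSZ))))
  [5] S(S(add(Z, mul(add(Z, SSZ), add(Z, SSZ)))))
  [6] S(S(mul(add(Z, SSZ), add(Z, SSZ))))
  [7] S(S(mul(SSZ, add(Z, SSZ))))
  [8] S(S(add(add(Z, SSZ), mul(SZ, add(Z, SSZ)))))
  [9] S(S(add(SSZ, mul(SZ, add(Z, SSZ)))))
  [10] S(S(S(add(SZ, mul(SZ, add(Z, SSZ))))))
  [11] S(S(S(S(add(Z, mul(SZ, add(Z, SSZ)))))))
  [12] S(S(S(S(mul(SZ, add(Z, SSZ))))))
  [13] S(S(S(S(add(add(Z, SSZ), mul(Z, add(Z, SSZ)))))))
  [14] S(S(S(S(add(SSZ, mul(Z, add(Z, SSZ)))))))
  [15] S(S(S(S(S(add(SZ, mul(Z, add(Z, SSZ))))))))
  [16] S(S(S(S(S(S(add(Z, mul(Z, add(Z, SSZ)))))))))
  [17] S(S(S(S(S(S(mul(Z, add(Z, SSZ))))))))
  [18] S^6(Z)

Term B:
  start: add(S^4(Z), SSZ)
  [1] S(add(SSSZ, SSZ))
  [2] S(S(add(SSZ, SSZ)))
  [3] S(S(S(add(SZ, SSZ))))
  [4] S(S(S(S(add(Z, SSZ)))))
  [5] S^6(Z)

Answer: SAME — A ⇓ S^6(Z), B ⇓ S^6(Z)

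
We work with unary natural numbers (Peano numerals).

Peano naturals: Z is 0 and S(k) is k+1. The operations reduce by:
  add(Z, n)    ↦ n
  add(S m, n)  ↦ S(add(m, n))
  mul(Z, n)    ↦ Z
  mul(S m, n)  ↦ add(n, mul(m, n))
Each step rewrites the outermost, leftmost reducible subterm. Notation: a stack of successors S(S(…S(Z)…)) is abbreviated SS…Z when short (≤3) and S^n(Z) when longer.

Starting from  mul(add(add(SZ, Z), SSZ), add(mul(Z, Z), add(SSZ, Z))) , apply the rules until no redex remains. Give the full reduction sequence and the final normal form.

  start: mul(add(add(SZ, Z), SSZ), add(mul(Z, Z), add(SSZ, Z)))
  step 1: mul(add(S(add(Z, Z)), SSZ), add(mul(Z, Z), add(SSZ, Z)))
  step 2: mul(S(add(add(Z, Z), SSZ)), add(mul(Z, Z), add(SSZ, Z)))
  step 3: add(add(mul(Z, Z), add(SSZ, Z)), mul(add(add(Z, Z), SSZ), add(mul(Z, Z), add(SSZ, Z))))
  step 4: add(add(Z, add(SSZ, Z)), mul(add(add(Z, Z), SSZ), add(mul(Z, Z), add(SSZ, Z))))
  step 5: add(add(SSZ, Z), mul(add(add(Z, Z), SSZ), add(mul(Z, Z), add(SSZ, Z))))
  step 6: add(S(add(SZ, Z)), mul(add(add(Z, Z), SSZ), add(mul(Z, Z), add(SSZ, Z))))
  step 7: S(add(add(SZ, Z), mul(add(add(Z, Z), SSZ), add(mul(Z, Z), add(SSZ, Z)))))
  step 8: S(add(S(add(Z, Z)), mul(add(add(Z, Z), SSZ), add(mul(Z, Z), add(SSZ, Z)))))
  step 9: S(S(add(add(Z, Z), mul(add(add(Z, Z), SSZ), add(mul(Z, Z), add(SSZ, Z))))))
  step 10: S(S(add(Z, mul(add(add(Z, Z), SSZ), add(mul(Z, Z), add(SSZ, Z))))))
  step 11: S(S(mul(add(add(Z, Z), SSZ), add(mul(Z, Z), add(SSZ, Z)))))
  step 12: S(S(mul(add(Z, SSZ), add(mul(Z, Z), add(SSZ, Z)))))
  step 13: S(S(mul(SSZ, add(mul(Z, Z), add(SSZ, Z)))))
  step 14: S(S(add(add(mul(Z, Z), add(SSZ, Z)), mul(SZ, add(mul(Z, Z), add(SSZ, Z))))))
  step 15: S(S(add(add(Z, add(SSZ, Z)), mul(SZ, add(mul(Z, Z), add(SSZ, Z))))))
  step 16: S(S(add(add(SSZ, Z), mul(SZ, add(mul(Z, Z), add(SSZ, Z))))))
  step 17: S(S(add(S(add(SZ, Z)), mul(SZ, add(mul(Z, Z), add(SSZ, Z))))))
  step 18: S(S(S(add(add(SZ, Z), mul(SZ, add(mul(Z, Z), add(SSZ, Z)))))))
  step 19: S(S(S(add(S(add(Z, Z)), mul(SZ, add(mul(Z, Z), add(SSZ, Z)))))))
  step 20: S(S(S(S(add(add(Z, Z), mul(SZ, add(mul(Z, Z), add(SSZ, Z))))))))
  step 21: S(S(S(S(add(Z, mul(SZ, add(mul(Z, Z), add(SSZ, Z))))))))
  step 22: S(S(S(S(mul(SZ, add(mul(Z, Z), add(SSZ, Z)))))))
  step 23: S(S(S(S(add(add(mul(Z, Z), add(SSZ, Z)), mul(Z, add(mul(Z, Z), add(SSZ, Z))))))))
  step 24: S(S(S(S(add(add(Z, add(SSZ, Z)), mul(Z, add(mul(Z, Z), add(SSZ, Z))))))))
  step 25: S(S(S(S(add(add(SSZ, Z), mul(Z, add(mul(Z, Z), add(SSZ, Z))))))))
  step 26: S(S(S(S(add(S(add(SZ, Z)), mul(Z, add(mul(Z, Z), add(SSZ, Z))))))))
  step 27: S(S(S(S(S(add(add(SZ, Z), mul(Z, add(mul(Z, Z), add(SSZ, Z)))))))))
  step 28: S(S(S(S(S(add(S(add(Z, Z)), mul(Z, add(mul(Z, Z), add(SSZ, Z)))))))))
  step 29: S(S(S(S(S(S(add(add(Z, Z), mul(Z, add(mul(Z, Z), add(SSZ, Z))))))))))
  step 30: S(S(S(S(S(S(add(Z, mul(Z, add(mul(Z, Z), add(SSZ, Z))))))))))
  step 31: S(S(S(S(S(S(mul(Z, add(mul(Z, Z), add(SSZ, Z)))))))))
  step 32: S^6(Z)

Answer: normal form = S^6(Z)  (in 32 steps)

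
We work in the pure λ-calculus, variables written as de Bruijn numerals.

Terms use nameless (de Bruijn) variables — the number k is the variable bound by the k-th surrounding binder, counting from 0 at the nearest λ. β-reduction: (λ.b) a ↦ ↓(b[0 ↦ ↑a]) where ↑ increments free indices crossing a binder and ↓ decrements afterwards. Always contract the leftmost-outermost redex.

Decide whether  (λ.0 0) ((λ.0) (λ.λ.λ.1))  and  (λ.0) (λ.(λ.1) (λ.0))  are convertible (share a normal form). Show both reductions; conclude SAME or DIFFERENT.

Answer: DIFFERENT — A ⇓ λ.λ.1, B ⇓ λ.0

Working:
Term A:
  start: (λ.0 0) ((λ.0) (λ.λ.λ.1))
  →1  (λ.0) (λ.λ.λ.1) ((λ.0) (λ.λ.λ.1))
  →2  (λ.λ.λ.1) ((λ.0) (λ.λ.λ.1))
  →3  λ.λ.1

Term B:
  start: (λ.0) (λ.(λ.1) (λ.0))
  →1  λ.(λ.1) (λ.0)
  →2  λ.0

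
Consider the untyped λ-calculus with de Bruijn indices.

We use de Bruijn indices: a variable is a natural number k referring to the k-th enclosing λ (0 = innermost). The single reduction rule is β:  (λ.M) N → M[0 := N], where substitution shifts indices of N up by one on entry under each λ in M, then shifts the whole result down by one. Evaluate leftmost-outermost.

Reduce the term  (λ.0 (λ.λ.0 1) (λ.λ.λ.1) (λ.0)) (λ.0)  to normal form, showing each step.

  start: (λ.0 (λ.λ.0 1) (λ.λ.λ.1) (λ.0)) (λ.0)
  →1  (λ.0) (λ.λ.0 1) (λ.λ.λ.1) (λ.0)
  →2  (λ.λ.0 1) (λ.λ.λ.1) (λ.0)
  →3  (λ.0 (λ.λ.λ.1)) (λ.0)
  →4  (λ.0) (λ.λ.λ.1)
  →5  λ.λ.λ.1

Answer: normal form = λ.λ.λ.1  (in 5 steps)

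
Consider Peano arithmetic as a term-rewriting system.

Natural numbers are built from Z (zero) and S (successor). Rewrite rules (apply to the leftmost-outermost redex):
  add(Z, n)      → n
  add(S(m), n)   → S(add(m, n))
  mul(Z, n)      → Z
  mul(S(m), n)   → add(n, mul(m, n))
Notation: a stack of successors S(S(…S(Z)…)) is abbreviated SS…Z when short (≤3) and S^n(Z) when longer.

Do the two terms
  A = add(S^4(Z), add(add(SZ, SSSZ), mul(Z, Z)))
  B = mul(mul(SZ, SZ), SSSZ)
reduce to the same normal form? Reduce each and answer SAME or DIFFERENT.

Answer: DIFFERENT — A ⇓ S^8(Z), B ⇓ SSSZ

Derivation:
Term A:
  start: add(S^4(Z), add(add(SZ, SSSZ), mul(Z, Z)))
  →1  S(add(SSSZ, add(add(SZ, SSSZ), mul(Z, Z))))
  →2  S(S(add(SSZ, add(add(SZ, SSSZ), mul(Z, Z)))))
  →3  S(S(S(add(SZ, add(add(SZ, SSSZ), mul(Z, Z))))))
  →4  S(S(S(S(add(Z, add(add(SZ, SSSZ), mul(Z, Z)))))))
  →5  S(S(S(S(add(add(SZ, SSSZ), mul(Z, Z))))))
  →6  S(S(S(S(add(S(add(Z, SSSZ)), mul(Z, Z))))))
  →7  S(S(S(S(S(add(add(Z, SSSZ), mul(Z, Z)))))))
  →8  S(S(S(S(S(add(SSSZ, mul(Z, Z)))))))
  →9  S(S(S(S(S(S(add(SSZ, mul(Z, Z))))))))
  →10  S(S(S(S(S(S(S(add(SZ, mul(Z, Z)))))))))
  →11  S(S(S(S(S(S(S(S(add(Z, mul(Z, Z))))))))))
  →12  S(S(S(S(S(S(S(S(mul(Z, Z)))))))))
  →13  S^8(Z)

Term B:
  start: mul(mul(SZ, SZ), SSSZ)
  →1  mul(add(SZ, mul(Z, SZ)), SSSZ)
  →2  mul(S(add(Z, mul(Z, SZ))), SSSZ)
  →3  add(SSSZ, mul(add(Z, mul(Z, SZ)), SSSZ))
  →4  S(add(SSZ, mul(add(Z, mul(Z, SZ)), SSSZ)))
  →5  S(S(add(SZ, mul(add(Z, mul(Z, SZ)), SSSZ))))
  →6  S(S(S(add(Z, mul(add(Z, mul(Z, SZ)), SSSZ)))))
  →7  S(S(S(mul(add(Z, mul(Z, SZ)), SSSZ))))
  →8  S(S(S(mul(mul(Z, SZ), SSSZ))))
  →9  S(S(S(mul(Z, SSSZ))))
  →10  SSSZ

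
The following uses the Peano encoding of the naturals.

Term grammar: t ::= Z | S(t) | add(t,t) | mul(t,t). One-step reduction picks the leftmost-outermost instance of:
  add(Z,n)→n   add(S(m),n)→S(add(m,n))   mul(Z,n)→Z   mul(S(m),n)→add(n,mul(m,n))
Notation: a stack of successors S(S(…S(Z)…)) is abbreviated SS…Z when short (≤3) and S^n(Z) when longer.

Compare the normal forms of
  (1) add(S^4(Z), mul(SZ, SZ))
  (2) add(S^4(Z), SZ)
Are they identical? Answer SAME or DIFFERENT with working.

Term A:
  start: add(S^4(Z), mul(SZ, SZ))
  [1] S(add(SSSZ, mul(SZ, SZ)))
  [2] S(S(add(SSZ, mul(SZ, SZ))))
  [3] S(S(S(add(SZ, mul(SZ, SZ)))))
  [4] S(S(S(S(add(Z, mul(SZ, SZ))))))
  [5] S(S(S(S(mul(SZ, SZ)))))
  [6] S(S(S(S(add(SZ, mul(Z, SZ))))))
  [7] S(S(S(S(S(add(Z, mul(Z, SZ)))))))
  [8] S(S(S(S(S(mul(Z, SZ))))))
  [9] S^5(Z)

Term B:
  start: add(S^4(Z), SZ)
  [1] S(add(SSSZ, SZ))
  [2] S(S(add(SSZ, SZ)))
  [3] S(S(S(add(SZ, SZ))))
  [4] S(S(S(S(add(Z, SZ)))))
  [5] S^5(Z)

Answer: SAME — A ⇓ S^5(Z), B ⇓ S^5(Z)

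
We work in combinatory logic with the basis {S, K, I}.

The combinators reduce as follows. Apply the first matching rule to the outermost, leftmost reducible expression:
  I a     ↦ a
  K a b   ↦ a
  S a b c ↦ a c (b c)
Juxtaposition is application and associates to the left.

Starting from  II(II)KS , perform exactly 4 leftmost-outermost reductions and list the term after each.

Answer: after 4 steps: KS

Derivation:
  start: II(II)KS
  →1  I(II)KS
  →2  IIKS
  →3  IKS
  →4  KS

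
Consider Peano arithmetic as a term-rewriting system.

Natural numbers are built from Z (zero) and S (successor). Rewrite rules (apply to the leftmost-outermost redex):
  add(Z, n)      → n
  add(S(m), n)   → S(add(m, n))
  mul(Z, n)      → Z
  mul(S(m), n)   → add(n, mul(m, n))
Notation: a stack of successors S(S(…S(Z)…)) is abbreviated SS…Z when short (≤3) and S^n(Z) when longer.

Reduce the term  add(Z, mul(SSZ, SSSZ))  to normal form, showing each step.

  start: add(Z, mul(SSZ, SSSZ))
  [1] mul(SSZ, SSSZ)
  [2] add(SSSZ, mul(SZ, SSSZ))
  [3] S(add(SSZ, mul(SZ, SSSZ)))
  [4] S(S(add(SZ, mul(SZ, SSSZ))))
  [5] S(S(S(add(Z, mul(SZ, SSSZ)))))
  [6] S(S(S(mul(SZ, SSSZ))))
  [7] S(S(S(add(SSSZ, mul(Z, SSSZ)))))
  [8] S(S(S(S(add(SSZ, mul(Z, SSSZ))))))
  [9] S(S(S(S(S(add(SZ, mul(Z, SSSZ)))))))
  [10] S(S(S(S(S(S(add(Z, mul(Z, SSSZ))))))))
  [11] S(S(S(S(S(S(mul(Z, SSSZ)))))))
  [12] S^6(Z)

Answer: normal form = S^6(Z)  (in 12 steps)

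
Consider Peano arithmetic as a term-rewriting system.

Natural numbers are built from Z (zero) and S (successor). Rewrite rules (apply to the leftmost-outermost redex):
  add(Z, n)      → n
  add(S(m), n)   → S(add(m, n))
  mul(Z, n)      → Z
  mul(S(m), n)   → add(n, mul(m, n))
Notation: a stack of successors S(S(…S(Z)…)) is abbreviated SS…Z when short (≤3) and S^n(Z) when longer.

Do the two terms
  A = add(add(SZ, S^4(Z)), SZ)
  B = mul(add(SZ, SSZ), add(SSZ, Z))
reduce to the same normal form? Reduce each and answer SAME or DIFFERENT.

Term A:
  start: add(add(SZ, S^4(Z)), SZ)
  →1  add(S(add(Z, S^4(Z))), SZ)
  →2  S(add(add(Z, S^4(Z)), SZ))
  →3  S(add(S^4(Z), SZ))
  →4  S(S(add(SSSZ, SZ)))
  →5  S(S(S(add(SSZ, SZ))))
  →6  S(S(S(S(add(SZ, SZ)))))
  →7  S(S(S(S(S(add(Z, SZ))))))
  →8  S^6(Z)

Term B:
  start: mul(add(SZ, SSZ), add(SSZ, Z))
  →1  mul(S(add(Z, SSZ)), add(SSZ, Z))
  →2  add(add(SSZ, Z), mul(add(Z, SSZ), add(SSZ, Z)))
  →3  add(S(add(SZ, Z)), mul(add(Z, SSZ), add(SSZ, Z)))
  →4  S(add(add(SZ, Z), mul(add(Z, SSZ), add(SSZ, Z))))
  →5  S(add(S(add(Z, Z)), mul(add(Z, SSZ), add(SSZ, Z))))
  →6  S(S(add(add(Z, Z), mul(add(Z, SSZ), add(SSZ, Z)))))
  →7  S(S(add(Z, mul(add(Z, SSZ), add(SSZ, Z)))))
  →8  S(S(mul(add(Z, SSZ), add(SSZ, Z))))
  →9  S(S(mul(SSZ, add(SSZ, Z))))
  →10  S(S(add(add(SSZ, Z), mul(SZ, add(SSZ, Z)))))
  →11  S(S(add(S(add(SZ, Z)), mul(SZ, add(SSZ, Z)))))
  →12  S(S(S(add(add(SZ, Z), mul(SZ, add(SSZ, Z))))))
  →13  S(S(S(add(S(add(Z, Z)), mul(SZ, add(SSZ, Z))))))
  →14  S(S(S(S(add(add(Z, Z), mul(SZ, add(SSZ, Z)))))))
  →15  S(S(S(S(add(Z, mul(SZ, add(SSZ, Z)))))))
  →16  S(S(S(S(mul(SZ, add(SSZ, Z))))))
  →17  S(S(S(S(add(add(SSZ, Z), mul(Z, add(SSZ, Z)))))))
  →18  S(S(S(S(add(S(add(SZ, Z)), mul(Z, add(SSZ, Z)))))))
  →19  S(S(S(S(S(add(add(SZ, Z), mul(Z, add(SSZ, Z))))))))
  →20  S(S(S(S(S(add(S(add(Z, Z)), mul(Z, add(SSZ, Z))))))))
  →21  S(S(S(S(S(S(add(add(Z, Z), mul(Z, add(SSZ, Z)))))))))
  →22  S(S(S(S(S(S(add(Z, mul(Z, add(SSZ, Z)))))))))
  →23  S(S(S(S(S(S(mul(Z, add(SSZ, Z))))))))
  →24  S^6(Z)

Answer: SAME — A ⇓ S^6(Z), B ⇓ S^6(Z)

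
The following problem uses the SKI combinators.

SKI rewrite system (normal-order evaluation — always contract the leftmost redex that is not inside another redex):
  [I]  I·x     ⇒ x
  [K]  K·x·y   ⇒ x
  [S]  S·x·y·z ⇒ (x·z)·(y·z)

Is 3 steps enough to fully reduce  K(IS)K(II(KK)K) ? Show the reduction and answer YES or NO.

Answer: NO — after 3 steps the term is S(I(KK)K), not yet normal

Reduction:
  start: K(IS)K(II(KK)K)
  step 1: IS(II(KK)K)
  step 2: S(II(KK)K)
  step 3: S(I(KK)K)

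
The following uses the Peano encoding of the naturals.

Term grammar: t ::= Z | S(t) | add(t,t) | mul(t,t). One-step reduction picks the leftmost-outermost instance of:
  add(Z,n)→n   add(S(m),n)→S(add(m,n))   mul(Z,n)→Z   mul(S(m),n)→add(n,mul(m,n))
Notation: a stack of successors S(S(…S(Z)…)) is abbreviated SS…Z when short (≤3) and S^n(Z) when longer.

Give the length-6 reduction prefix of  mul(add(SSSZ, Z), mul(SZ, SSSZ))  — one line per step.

  start: mul(add(SSSZ, Z), mul(SZ, SSSZ))
  step 1: mul(S(add(SSZ, Z)), mul(SZ, SSSZ))
  step 2: add(mul(SZ, SSSZ), mul(add(SSZ, Z), mul(SZ, SSSZ)))
  step 3: add(add(SSSZ, mul(Z, SSSZ)), mul(add(SSZ, Z), mul(SZ, SSSZ)))
  step 4: add(S(add(SSZ, mul(Z, SSSZ))), mul(add(SSZ, Z), mul(SZ, SSSZ)))
  step 5: S(add(add(SSZ, mul(Z, SSSZ)), mul(add(SSZ, Z), mul(SZ, SSSZ))))
  step 6: S(add(S(add(SZ, mul(Z, SSSZ))), mul(add(SSZ, Z), mul(SZ, SSSZ))))

Answer: after 6 steps: S(add(S(add(SZ, mul(Z, SSSZ))), mul(add(SSZ, Z), mul(SZ, SSSZ))))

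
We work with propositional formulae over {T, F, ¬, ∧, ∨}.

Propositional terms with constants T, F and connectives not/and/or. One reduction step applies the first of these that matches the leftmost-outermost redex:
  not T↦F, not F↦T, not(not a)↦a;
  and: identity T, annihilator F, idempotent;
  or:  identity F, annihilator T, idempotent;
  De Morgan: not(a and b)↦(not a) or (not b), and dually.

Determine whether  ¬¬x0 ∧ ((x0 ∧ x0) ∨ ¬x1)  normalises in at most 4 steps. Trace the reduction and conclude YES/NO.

Answer: YES — reaches normal form x0 ∧ (x0 ∨ ¬x1) in 2 ≤ 4 steps

Derivation:
  start: ¬¬x0 ∧ ((x0 ∧ x0) ∨ ¬x1)
  [1] x0 ∧ ((x0 ∧ x0) ∨ ¬x1)
  [2] x0 ∧ (x0 ∨ ¬x1)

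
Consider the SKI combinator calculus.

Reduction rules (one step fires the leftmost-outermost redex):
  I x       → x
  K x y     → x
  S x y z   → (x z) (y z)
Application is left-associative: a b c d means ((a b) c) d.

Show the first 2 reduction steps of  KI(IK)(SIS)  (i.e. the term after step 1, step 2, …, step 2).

  start: KI(IK)(SIS)
  step 1: I(SIS)
  step 2: SIS

Answer: after 2 steps: SIS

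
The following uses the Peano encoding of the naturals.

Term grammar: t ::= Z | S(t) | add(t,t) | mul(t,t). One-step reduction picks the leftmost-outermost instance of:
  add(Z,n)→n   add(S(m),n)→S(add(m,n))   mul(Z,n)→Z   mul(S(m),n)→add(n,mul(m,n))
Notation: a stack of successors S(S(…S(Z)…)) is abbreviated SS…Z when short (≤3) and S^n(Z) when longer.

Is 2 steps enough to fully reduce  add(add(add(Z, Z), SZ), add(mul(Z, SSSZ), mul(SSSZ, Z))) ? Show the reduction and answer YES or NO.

Answer: NO — after 2 steps the term is add(SZ, add(mul(Z, SSSZ), mul(SSSZ, Z))), not yet normal

Working:
  start: add(add(add(Z, Z), SZ), add(mul(Z, SSSZ), mul(SSSZ, Z)))
  step 1: add(add(Z, SZ), add(mul(Z, SSSZ), mul(SSSZ, Z)))
  step 2: add(SZ, add(mul(Z, SSSZ), mul(SSSZ, Z)))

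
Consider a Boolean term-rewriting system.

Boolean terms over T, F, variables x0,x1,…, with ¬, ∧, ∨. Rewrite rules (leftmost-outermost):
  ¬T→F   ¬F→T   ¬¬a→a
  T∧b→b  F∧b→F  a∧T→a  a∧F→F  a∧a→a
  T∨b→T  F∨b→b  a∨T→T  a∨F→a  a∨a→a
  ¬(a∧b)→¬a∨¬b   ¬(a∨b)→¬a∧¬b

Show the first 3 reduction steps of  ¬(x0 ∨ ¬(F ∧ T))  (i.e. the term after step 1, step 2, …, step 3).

  start: ¬(x0 ∨ ¬(F ∧ T))
  step 1: ¬x0 ∧ ¬¬(F ∧ T)
  step 2: ¬x0 ∧ (F ∧ T)
  step 3: ¬x0 ∧ F

Answer: after 3 steps: ¬x0 ∧ F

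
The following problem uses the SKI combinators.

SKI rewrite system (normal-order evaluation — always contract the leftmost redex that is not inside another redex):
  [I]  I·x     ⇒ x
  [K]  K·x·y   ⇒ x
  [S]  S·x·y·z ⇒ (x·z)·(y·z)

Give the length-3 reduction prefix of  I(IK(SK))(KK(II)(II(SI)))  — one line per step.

  start: I(IK(SK))(KK(II)(II(SI)))
  →1  IK(SK)(KK(II)(II(SI)))
  →2  K(SK)(KK(II)(II(SI)))
  →3  SK

Answer: after 3 steps: SK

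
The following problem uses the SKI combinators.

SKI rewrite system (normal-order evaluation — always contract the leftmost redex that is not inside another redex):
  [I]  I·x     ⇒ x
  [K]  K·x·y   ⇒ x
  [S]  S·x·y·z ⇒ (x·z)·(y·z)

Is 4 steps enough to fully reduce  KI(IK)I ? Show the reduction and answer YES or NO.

  start: KI(IK)I
  step 1: II
  step 2: I

Answer: YES — reaches normal form I in 2 ≤ 4 steps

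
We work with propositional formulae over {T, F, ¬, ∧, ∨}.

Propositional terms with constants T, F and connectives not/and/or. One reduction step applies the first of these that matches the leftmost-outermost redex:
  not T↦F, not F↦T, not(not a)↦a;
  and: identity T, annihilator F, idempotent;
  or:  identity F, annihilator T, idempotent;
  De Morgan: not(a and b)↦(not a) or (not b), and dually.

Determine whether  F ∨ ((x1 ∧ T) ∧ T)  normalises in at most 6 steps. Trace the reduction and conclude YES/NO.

Answer: YES — reaches normal form x1 in 3 ≤ 6 steps

Working:
  start: F ∨ ((x1 ∧ T) ∧ T)
  [1] (x1 ∧ T) ∧ T
  [2] x1 ∧ T
  [3] x1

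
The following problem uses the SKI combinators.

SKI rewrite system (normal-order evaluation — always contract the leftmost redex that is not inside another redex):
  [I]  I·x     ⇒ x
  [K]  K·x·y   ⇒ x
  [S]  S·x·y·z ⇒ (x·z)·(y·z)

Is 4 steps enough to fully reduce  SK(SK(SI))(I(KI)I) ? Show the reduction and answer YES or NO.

Answer: YES — reaches normal form I in 4 ≤ 4 steps

Reduction:
  start: SK(SK(SI))(I(KI)I)
  →1  K(I(KI)I)(SK(SI)(I(KI)I))
  →2  I(KI)I
  →3  KII
  →4  I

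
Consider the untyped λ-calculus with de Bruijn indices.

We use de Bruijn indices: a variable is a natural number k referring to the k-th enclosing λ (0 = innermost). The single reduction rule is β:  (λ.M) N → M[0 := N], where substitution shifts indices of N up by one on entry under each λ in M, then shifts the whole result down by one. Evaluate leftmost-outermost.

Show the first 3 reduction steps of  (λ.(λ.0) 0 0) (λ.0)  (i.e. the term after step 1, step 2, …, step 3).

Answer: after 3 steps: λ.0

Reduction:
  start: (λ.(λ.0) 0 0) (λ.0)
  [1] (λ.0) (λ.0) (λ.0)
  [2] (λ.0) (λ.0)
  [3] λ.0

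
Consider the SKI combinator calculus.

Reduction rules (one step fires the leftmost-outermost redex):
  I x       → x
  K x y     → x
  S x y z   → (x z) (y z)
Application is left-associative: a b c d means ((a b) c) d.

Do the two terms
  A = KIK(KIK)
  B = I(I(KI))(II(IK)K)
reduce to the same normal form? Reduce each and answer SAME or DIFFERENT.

Answer: SAME — A ⇓ I, B ⇓ I

Working:
Term A:
  start: KIK(KIK)
  step 1: I(KIK)
  step 2: KIK
  step 3: I

Term B:
  start: I(I(KI))(II(IK)K)
  step 1: I(KI)(II(IK)K)
  step 2: KI(II(IK)K)
  step 3: I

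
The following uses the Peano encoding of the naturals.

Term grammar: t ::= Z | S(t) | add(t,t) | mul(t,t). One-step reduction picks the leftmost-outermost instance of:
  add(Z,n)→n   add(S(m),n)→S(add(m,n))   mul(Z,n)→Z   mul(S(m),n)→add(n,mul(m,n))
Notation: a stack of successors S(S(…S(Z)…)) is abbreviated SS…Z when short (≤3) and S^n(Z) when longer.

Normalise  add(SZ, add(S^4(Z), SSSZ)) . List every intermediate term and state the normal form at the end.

  start: add(SZ, add(S^4(Z), SSSZ))
  [1] S(add(Z, add(S^4(Z), SSSZ)))
  [2] S(add(S^4(Z), SSSZ))
  [3] S(S(add(SSSZ, SSSZ)))
  [4] S(S(S(add(SSZ, SSSZ))))
  [5] S(S(S(S(add(SZ, SSSZ)))))
  [6] S(S(S(S(S(add(Z, SSSZ))))))
  [7] S^8(Z)

Answer: normal form = S^8(Z)  (in 7 steps)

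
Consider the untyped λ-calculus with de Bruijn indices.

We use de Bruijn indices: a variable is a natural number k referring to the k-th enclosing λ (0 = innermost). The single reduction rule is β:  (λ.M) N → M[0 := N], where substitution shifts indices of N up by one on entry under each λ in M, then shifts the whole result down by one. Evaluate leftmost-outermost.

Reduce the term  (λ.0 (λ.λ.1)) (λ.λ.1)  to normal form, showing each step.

  start: (λ.0 (λ.λ.1)) (λ.λ.1)
  step 1: (λ.λ.1) (λ.λ.1)
  step 2: λ.λ.λ.1

Answer: normal form = λ.λ.λ.1  (in 2 steps)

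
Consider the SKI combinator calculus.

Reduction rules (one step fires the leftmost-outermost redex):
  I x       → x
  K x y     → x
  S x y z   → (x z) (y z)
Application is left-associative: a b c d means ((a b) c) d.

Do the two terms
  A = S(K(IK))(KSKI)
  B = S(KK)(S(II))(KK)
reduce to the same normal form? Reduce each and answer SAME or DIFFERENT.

Answer: DIFFERENT — A ⇓ S(KK)(SI), B ⇓ K(SI(KK))

Working:
Term A:
  start: S(K(IK))(KSKI)
  [1] S(KK)(KSKI)
  [2] S(KK)(SI)

Term B:
  start: S(KK)(S(II))(KK)
  [1] KK(KK)(S(II)(KK))
  [2] K(S(II)(KK))
  [3] K(SI(KK))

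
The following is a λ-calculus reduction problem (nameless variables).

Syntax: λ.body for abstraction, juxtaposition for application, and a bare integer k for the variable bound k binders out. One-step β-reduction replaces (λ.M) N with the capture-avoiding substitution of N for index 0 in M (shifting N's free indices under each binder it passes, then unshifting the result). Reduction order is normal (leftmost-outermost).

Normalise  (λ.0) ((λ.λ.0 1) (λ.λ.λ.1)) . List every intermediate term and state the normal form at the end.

  start: (λ.0) ((λ.λ.0 1) (λ.λ.λ.1))
  step 1: (λ.λ.0 1) (λ.λ.λ.1)
  step 2: λ.0 (λ.λ.λ.1)

Answer: normal form = λ.0 (λ.λ.λ.1)  (in 2 steps)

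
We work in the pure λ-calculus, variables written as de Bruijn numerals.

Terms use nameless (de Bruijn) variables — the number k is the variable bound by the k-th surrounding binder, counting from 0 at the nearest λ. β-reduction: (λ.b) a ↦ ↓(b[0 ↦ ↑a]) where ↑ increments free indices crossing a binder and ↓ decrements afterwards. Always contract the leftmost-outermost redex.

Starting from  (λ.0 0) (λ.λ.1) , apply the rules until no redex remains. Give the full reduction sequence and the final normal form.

Answer: normal form = λ.λ.λ.1  (in 2 steps)

Working:
  start: (λ.0 0) (λ.λ.1)
  step 1: (λ.λ.1) (λ.λ.1)
  step 2: λ.λ.λ.1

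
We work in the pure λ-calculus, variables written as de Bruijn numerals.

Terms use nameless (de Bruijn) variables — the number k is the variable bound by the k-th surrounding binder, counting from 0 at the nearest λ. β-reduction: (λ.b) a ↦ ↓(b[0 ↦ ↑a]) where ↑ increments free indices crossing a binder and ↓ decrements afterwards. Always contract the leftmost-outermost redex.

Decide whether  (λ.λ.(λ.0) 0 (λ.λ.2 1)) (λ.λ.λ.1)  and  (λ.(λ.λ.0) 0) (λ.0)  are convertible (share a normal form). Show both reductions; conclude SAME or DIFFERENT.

Term A:
  start: (λ.λ.(λ.0) 0 (λ.λ.2 1)) (λ.λ.λ.1)
  step 1: λ.(λ.0) 0 (λ.λ.2 1)
  step 2: λ.0 (λ.λ.2 1)

Term B:
  start: (λ.(λ.λ.0) 0) (λ.0)
  step 1: (λ.λ.0) (λ.0)
  step 2: λ.0

Answer: DIFFERENT — A ⇓ λ.0 (λ.λ.2 1), B ⇓ λ.0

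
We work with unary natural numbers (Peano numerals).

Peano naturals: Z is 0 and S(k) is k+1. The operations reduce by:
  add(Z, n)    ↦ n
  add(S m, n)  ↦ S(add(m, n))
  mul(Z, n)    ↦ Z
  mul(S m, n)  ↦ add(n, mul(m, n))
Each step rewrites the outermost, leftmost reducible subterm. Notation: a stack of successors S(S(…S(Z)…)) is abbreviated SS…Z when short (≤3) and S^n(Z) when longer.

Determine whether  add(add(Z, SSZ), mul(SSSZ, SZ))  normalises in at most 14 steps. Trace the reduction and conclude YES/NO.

Answer: YES — reaches normal form S^5(Z) in 14 ≤ 14 steps

Working:
  start: add(add(Z, SSZ), mul(SSSZ, SZ))
  →1  add(SSZ, mul(SSSZ, SZ))
  →2  S(add(SZ, mul(SSSZ, SZ)))
  →3  S(S(add(Z, mul(SSSZ, SZ))))
  →4  S(S(mul(SSSZ, SZ)))
  →5  S(S(add(SZ, mul(SSZ, SZ))))
  →6  S(S(S(add(Z, mul(SSZ, SZ)))))
  →7  S(S(S(mul(SSZ, SZ))))
  →8  S(S(S(add(SZ, mul(SZ, SZ)))))
  →9  S(S(S(S(add(Z, mul(SZ, SZ))))))
  →10  S(S(S(S(mul(SZ, SZ)))))
  →11  S(S(S(S(add(SZ, mul(Z, SZ))))))
  →12  S(S(S(S(S(add(Z, mul(Z, SZ)))))))
  →13  S(S(S(S(S(mul(Z, SZ))))))
  →14  S^5(Z)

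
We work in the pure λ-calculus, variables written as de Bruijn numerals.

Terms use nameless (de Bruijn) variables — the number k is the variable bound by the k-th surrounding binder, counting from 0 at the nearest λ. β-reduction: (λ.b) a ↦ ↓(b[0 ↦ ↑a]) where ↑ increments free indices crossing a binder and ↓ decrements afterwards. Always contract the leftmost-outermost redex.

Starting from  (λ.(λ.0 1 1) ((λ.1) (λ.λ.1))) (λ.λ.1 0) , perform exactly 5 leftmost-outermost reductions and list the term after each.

  start: (λ.(λ.0 1 1) ((λ.1) (λ.λ.1))) (λ.λ.1 0)
  [1] (λ.0 (λ.λ.1 0) (λ.λ.1 0)) ((λ.λ.λ.1 0) (λ.λ.1))
  [2] (λ.λ.λ.1 0) (λ.λ.1) (λ.λ.1 0) (λ.λ.1 0)
  [3] (λ.λ.1 0) (λ.λ.1 0) (λ.λ.1 0)
  [4] (λ.(λ.λ.1 0) 0) (λ.λ.1 0)
  [5] (λ.λ.1 0) (λ.λ.1 0)

Answer: after 5 steps: (λ.λ.1 0) (λ.λ.1 0)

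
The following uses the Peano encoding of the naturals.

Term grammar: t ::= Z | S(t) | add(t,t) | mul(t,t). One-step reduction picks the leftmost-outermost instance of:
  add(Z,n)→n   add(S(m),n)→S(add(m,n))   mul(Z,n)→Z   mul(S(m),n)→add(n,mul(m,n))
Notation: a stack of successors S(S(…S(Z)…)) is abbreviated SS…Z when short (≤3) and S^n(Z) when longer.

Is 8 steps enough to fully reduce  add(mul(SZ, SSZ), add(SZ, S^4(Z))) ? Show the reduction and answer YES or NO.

Answer: NO — after 8 steps the term is S(S(add(SZ, S^4(Z)))), not yet normal

Working:
  start: add(mul(SZ, SSZ), add(SZ, S^4(Z)))
  step 1: add(add(SSZ, mul(Z, SSZ)), add(SZ, S^4(Z)))
  step 2: add(S(add(SZ, mul(Z, SSZ))), add(SZ, S^4(Z)))
  step 3: S(add(add(SZ, mul(Z, SSZ)), add(SZ, S^4(Z))))
  step 4: S(add(S(add(Z, mul(Z, SSZ))), add(SZ, S^4(Z))))
  step 5: S(S(add(add(Z, mul(Z, SSZ)), add(SZ, S^4(Z)))))
  step 6: S(S(add(mul(Z, SSZ), add(SZ, S^4(Z)))))
  step 7: S(S(add(Z, add(SZ, S^4(Z)))))
  step 8: S(S(add(SZ, S^4(Z))))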